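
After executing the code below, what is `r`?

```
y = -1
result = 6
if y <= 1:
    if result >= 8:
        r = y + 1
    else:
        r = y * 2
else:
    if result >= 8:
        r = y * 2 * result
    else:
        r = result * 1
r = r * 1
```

-2

y=-1, result=6
y <= 1 is True; result >= 8 is False
→ r = y * 2 = -2
r = (-2)*1 = -2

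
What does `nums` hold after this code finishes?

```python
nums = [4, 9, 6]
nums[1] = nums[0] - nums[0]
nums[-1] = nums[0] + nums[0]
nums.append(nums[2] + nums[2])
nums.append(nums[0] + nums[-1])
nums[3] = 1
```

[4, 0, 8, 1, 20]

nums[1] = nums[0]-nums[0] = 4-4 = 0 → [4, 0, 6]
nums[-1] = nums[0]+nums[0] = 4+4 = 8 → [4, 0, 8]
append nums[2]+nums[2] = 8+8 = 16 → [4, 0, 8, 16]
append nums[0]+nums[-1] = 4+16 = 20 → [4, 0, 8, 16, 20]
nums[3] = 1 → [4, 0, 8, 1, 20]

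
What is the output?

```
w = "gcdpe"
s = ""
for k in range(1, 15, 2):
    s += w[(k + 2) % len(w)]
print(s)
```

pgdecpg

k=1: add w[3]='p' → 'p'
k=3: add w[0]='g' → 'pg'
k=5: add w[2]='d' → 'pgd'
k=7: add w[4]='e' → 'pgde'
k=9: add w[1]='c' → 'pgdec'
k=11: add w[3]='p' → 'pgdecp'
k=13: add w[0]='g' → 'pgdecpg'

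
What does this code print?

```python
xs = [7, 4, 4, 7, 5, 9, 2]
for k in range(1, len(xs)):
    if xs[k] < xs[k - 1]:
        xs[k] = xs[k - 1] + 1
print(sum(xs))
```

k=1: 4<7, xs[1] = 7+1 = 8 → [7, 8, 4, 7, 5, 9, 2]
k=2: 4<8, xs[2] = 8+1 = 9 → [7, 8, 9, 7, 5, 9, 2]
k=3: 7<9, xs[3] = 9+1 = 10 → [7, 8, 9, 10, 5, 9, 2]
k=4: 5<10, xs[4] = 10+1 = 11 → [7, 8, 9, 10, 11, 9, 2]
k=5: 9<11, xs[5] = 11+1 = 12 → [7, 8, 9, 10, 11, 12, 2]
k=6: 2<12, xs[6] = 12+1 = 13 → [7, 8, 9, 10, 11, 12, 13]
sum = 70

70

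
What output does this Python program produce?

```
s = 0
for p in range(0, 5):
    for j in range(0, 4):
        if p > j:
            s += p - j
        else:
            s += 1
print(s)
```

p=0,j=0: not 0>0, s = 0+1 = 1
p=0,j=1: not 0>1, s = 1+1 = 2
p=0,j=2: not 0>2, s = 2+1 = 3
p=0,j=3: not 0>3, s = 3+1 = 4
p=1,j=0: 1>0, s = 4+1 = 5
p=1,j=1: not 1>1, s = 5+1 = 6
p=1,j=2: not 1>2, s = 6+1 = 7
p=1,j=3: not 1>3, s = 7+1 = 8
p=2,j=0: 2>0, s = 8+2 = 10
p=2,j=1: 2>1, s = 10+1 = 11
p=2,j=2: not 2>2, s = 11+1 = 12
p=2,j=3: not 2>3, s = 12+1 = 13
p=3,j=0: 3>0, s = 13+3 = 16
p=3,j=1: 3>1, s = 16+2 = 18
p=3,j=2: 3>2, s = 18+1 = 19
p=3,j=3: not 3>3, s = 19+1 = 20
p=4,j=0: 4>0, s = 20+4 = 24
p=4,j=1: 4>1, s = 24+3 = 27
p=4,j=2: 4>2, s = 27+2 = 29
p=4,j=3: 4>3, s = 29+1 = 30

30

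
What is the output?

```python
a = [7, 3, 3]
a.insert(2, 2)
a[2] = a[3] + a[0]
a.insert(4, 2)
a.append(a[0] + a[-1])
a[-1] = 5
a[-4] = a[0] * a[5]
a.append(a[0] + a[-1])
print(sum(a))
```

67

insert 2 at 2 → [7, 3, 2, 3]
a[2] = a[3]+a[0] = 3+7 = 10 → [7, 3, 10, 3]
insert 2 at 4 → [7, 3, 10, 3, 2]
append a[0]+a[-1] = 7+2 = 9 → [7, 3, 10, 3, 2, 9]
a[-1] = 5 → [7, 3, 10, 3, 2, 5]
a[-4] = a[0]*a[5] = 7*5 = 35 → [7, 3, 35, 3, 2, 5]
append a[0]+a[-1] = 7+5 = 12 → [7, 3, 35, 3, 2, 5, 12]
sum = 67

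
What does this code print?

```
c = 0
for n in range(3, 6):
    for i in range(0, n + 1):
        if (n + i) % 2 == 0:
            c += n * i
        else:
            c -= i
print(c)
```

69

n=3,i=0: odd sum, c = 0-0 = 0
n=3,i=1: even sum, c = 0+3 = 3
n=3,i=2: odd sum, c = 3-2 = 1
n=3,i=3: even sum, c = 1+9 = 10
n=4,i=0: even sum, c = 10+0 = 10
n=4,i=1: odd sum, c = 10-1 = 9
n=4,i=2: even sum, c = 9+8 = 17
n=4,i=3: odd sum, c = 17-3 = 14
n=4,i=4: even sum, c = 14+16 = 30
n=5,i=0: odd sum, c = 30-0 = 30
n=5,i=1: even sum, c = 30+5 = 35
n=5,i=2: odd sum, c = 35-2 = 33
n=5,i=3: even sum, c = 33+15 = 48
n=5,i=4: odd sum, c = 48-4 = 44
n=5,i=5: even sum, c = 44+25 = 69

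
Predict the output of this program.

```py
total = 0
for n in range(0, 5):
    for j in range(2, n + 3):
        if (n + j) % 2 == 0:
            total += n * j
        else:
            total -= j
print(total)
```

68

n=0,j=2: even sum, total = 0+0 = 0
n=1,j=2: odd sum, total = 0-2 = -2
n=1,j=3: even sum, total = (-2)+3 = 1
n=2,j=2: even sum, total = 1+4 = 5
n=2,j=3: odd sum, total = 5-3 = 2
n=2,j=4: even sum, total = 2+8 = 10
n=3,j=2: odd sum, total = 10-2 = 8
n=3,j=3: even sum, total = 8+9 = 17
n=3,j=4: odd sum, total = 17-4 = 13
n=3,j=5: even sum, total = 13+15 = 28
n=4,j=2: even sum, total = 28+8 = 36
n=4,j=3: odd sum, total = 36-3 = 33
n=4,j=4: even sum, total = 33+16 = 49
n=4,j=5: odd sum, total = 49-5 = 44
n=4,j=6: even sum, total = 44+24 = 68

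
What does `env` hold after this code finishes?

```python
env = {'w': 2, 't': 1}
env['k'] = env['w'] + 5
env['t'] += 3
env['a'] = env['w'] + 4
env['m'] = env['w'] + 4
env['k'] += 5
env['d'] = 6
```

{'w': 2, 't': 4, 'k': 12, 'a': 6, 'm': 6, 'd': 6}

env['k'] = env['w']+5 = 7 → {'w': 2, 't': 1, 'k': 7}
env['t'] = 1+3 = 4 → {'w': 2, 't': 4, 'k': 7}
env['a'] = env['w']+4 = 6 → {'w': 2, 't': 4, 'k': 7, 'a': 6}
env['m'] = env['w']+4 = 6 → {'w': 2, 't': 4, 'k': 7, 'a': 6, 'm': 6}
env['k'] = 7+5 = 12 → {'w': 2, 't': 4, 'k': 12, 'a': 6, 'm': 6}
env['d'] = 6 → {'w': 2, 't': 4, 'k': 12, 'a': 6, 'm': 6, 'd': 6}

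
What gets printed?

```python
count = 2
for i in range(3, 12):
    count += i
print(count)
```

i=3: count = 2+3 = 5
i=4: count = 5+4 = 9
i=5: count = 9+5 = 14
i=6: count = 14+6 = 20
i=7: count = 20+7 = 27
i=8: count = 27+8 = 35
i=9: count = 35+9 = 44
i=10: count = 44+10 = 54
i=11: count = 54+11 = 65

65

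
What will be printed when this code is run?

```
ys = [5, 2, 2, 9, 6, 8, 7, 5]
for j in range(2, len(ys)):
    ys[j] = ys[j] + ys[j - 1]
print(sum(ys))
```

143

j=2: ys[2] = 2+2 = 4 → [5, 2, 4, 9, 6, 8, 7, 5]
j=3: ys[3] = 9+4 = 13 → [5, 2, 4, 13, 6, 8, 7, 5]
j=4: ys[4] = 6+13 = 19 → [5, 2, 4, 13, 19, 8, 7, 5]
j=5: ys[5] = 8+19 = 27 → [5, 2, 4, 13, 19, 27, 7, 5]
j=6: ys[6] = 7+27 = 34 → [5, 2, 4, 13, 19, 27, 34, 5]
j=7: ys[7] = 5+34 = 39 → [5, 2, 4, 13, 19, 27, 34, 39]
sum = 143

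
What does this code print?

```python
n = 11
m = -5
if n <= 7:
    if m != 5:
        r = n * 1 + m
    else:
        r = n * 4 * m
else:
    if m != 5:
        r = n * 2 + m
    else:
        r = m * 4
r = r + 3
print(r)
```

n=11, m=-5
n <= 7 is False; m != 5 is True
→ r = n * 2 + m = 17
r = 17+3 = 20

20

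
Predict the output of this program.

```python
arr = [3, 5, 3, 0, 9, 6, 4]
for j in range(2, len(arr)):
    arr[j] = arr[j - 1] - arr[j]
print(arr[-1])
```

j=2: arr[2] = 5-3 = 2 → [3, 5, 2, 0, 9, 6, 4]
j=3: arr[3] = 2-0 = 2 → [3, 5, 2, 2, 9, 6, 4]
j=4: arr[4] = 2-9 = -7 → [3, 5, 2, 2, -7, 6, 4]
j=5: arr[5] = (-7)-6 = -13 → [3, 5, 2, 2, -7, -13, 4]
j=6: arr[6] = (-13)-4 = -17 → [3, 5, 2, 2, -7, -13, -17]

-17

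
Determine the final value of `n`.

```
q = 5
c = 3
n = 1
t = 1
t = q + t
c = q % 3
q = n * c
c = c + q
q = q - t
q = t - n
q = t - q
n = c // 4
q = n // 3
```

t = 5+1 = 6
c = 5%3 = 2
q = 1*2 = 2
c = 2+2 = 4
q = 2-6 = -4
q = 6-1 = 5
q = 6-5 = 1
n = 4//4 = 1
q = 1//3 = 0

1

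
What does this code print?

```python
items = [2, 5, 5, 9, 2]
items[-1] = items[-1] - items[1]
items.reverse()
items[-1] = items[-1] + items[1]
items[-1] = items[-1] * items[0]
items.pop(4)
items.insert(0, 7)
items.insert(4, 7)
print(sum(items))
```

30

items[-1] = items[-1]-items[1] = 2-5 = -3 → [2, 5, 5, 9, -3]
reverse → [-3, 9, 5, 5, 2]
items[-1] = items[-1]+items[1] = 2+9 = 11 → [-3, 9, 5, 5, 11]
items[-1] = items[-1]*items[0] = 11*(-3) = -33 → [-3, 9, 5, 5, -33]
pop(4) removes -33 → [-3, 9, 5, 5]
insert 7 at 0 → [7, -3, 9, 5, 5]
insert 7 at 4 → [7, -3, 9, 5, 7, 5]
sum = 30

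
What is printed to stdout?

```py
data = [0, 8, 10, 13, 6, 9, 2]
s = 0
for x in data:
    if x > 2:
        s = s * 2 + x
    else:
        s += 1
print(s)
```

314

x=0: not >2, s = 0+1 = 1
x=8: >2, s = 1*2+8 = 10
x=10: >2, s = 10*2+10 = 30
x=13: >2, s = 30*2+13 = 73
x=6: >2, s = 73*2+6 = 152
x=9: >2, s = 152*2+9 = 313
x=2: not >2, s = 313+1 = 314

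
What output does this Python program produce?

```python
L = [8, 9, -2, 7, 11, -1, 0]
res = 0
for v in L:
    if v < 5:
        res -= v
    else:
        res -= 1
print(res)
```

-1

v=8: not <5, res = 0-1 = -1
v=9: not <5, res = (-1)-1 = -2
v=-2: <5, res = (-2)-(-2) = 0
v=7: not <5, res = 0-1 = -1
v=11: not <5, res = (-1)-1 = -2
v=-1: <5, res = (-2)-(-1) = -1
v=0: <5, res = (-1)-0 = -1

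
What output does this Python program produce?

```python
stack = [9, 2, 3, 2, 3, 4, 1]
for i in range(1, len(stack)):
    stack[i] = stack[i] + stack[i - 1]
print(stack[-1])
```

24

i=1: stack[1] = 2+9 = 11 → [9, 11, 3, 2, 3, 4, 1]
i=2: stack[2] = 3+11 = 14 → [9, 11, 14, 2, 3, 4, 1]
i=3: stack[3] = 2+14 = 16 → [9, 11, 14, 16, 3, 4, 1]
i=4: stack[4] = 3+16 = 19 → [9, 11, 14, 16, 19, 4, 1]
i=5: stack[5] = 4+19 = 23 → [9, 11, 14, 16, 19, 23, 1]
i=6: stack[6] = 1+23 = 24 → [9, 11, 14, 16, 19, 23, 24]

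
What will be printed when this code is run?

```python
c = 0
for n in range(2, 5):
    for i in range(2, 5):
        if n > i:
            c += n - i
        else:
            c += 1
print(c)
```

n=2,i=2: not 2>2, c = 0+1 = 1
n=2,i=3: not 2>3, c = 1+1 = 2
n=2,i=4: not 2>4, c = 2+1 = 3
n=3,i=2: 3>2, c = 3+1 = 4
n=3,i=3: not 3>3, c = 4+1 = 5
n=3,i=4: not 3>4, c = 5+1 = 6
n=4,i=2: 4>2, c = 6+2 = 8
n=4,i=3: 4>3, c = 8+1 = 9
n=4,i=4: not 4>4, c = 9+1 = 10

10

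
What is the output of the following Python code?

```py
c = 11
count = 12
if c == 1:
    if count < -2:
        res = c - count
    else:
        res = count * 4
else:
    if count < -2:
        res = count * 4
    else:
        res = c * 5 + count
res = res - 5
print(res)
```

c=11, count=12
c == 1 is False; count < -2 is False
→ res = c * 5 + count = 67
res = 67-5 = 62

62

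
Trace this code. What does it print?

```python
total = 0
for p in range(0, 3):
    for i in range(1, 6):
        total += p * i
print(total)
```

45

p=0,i=1: total = 0+0 = 0
p=0,i=2: total = 0+0 = 0
p=0,i=3: total = 0+0 = 0
p=0,i=4: total = 0+0 = 0
p=0,i=5: total = 0+0 = 0
p=1,i=1: total = 0+1 = 1
p=1,i=2: total = 1+2 = 3
p=1,i=3: total = 3+3 = 6
p=1,i=4: total = 6+4 = 10
p=1,i=5: total = 10+5 = 15
p=2,i=1: total = 15+2 = 17
p=2,i=2: total = 17+4 = 21
p=2,i=3: total = 21+6 = 27
p=2,i=4: total = 27+8 = 35
p=2,i=5: total = 35+10 = 45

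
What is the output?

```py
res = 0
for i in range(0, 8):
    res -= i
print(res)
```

i=0: res = 0-0 = 0
i=1: res = 0-1 = -1
i=2: res = (-1)-2 = -3
i=3: res = (-3)-3 = -6
i=4: res = (-6)-4 = -10
i=5: res = (-10)-5 = -15
i=6: res = (-15)-6 = -21
i=7: res = (-21)-7 = -28

-28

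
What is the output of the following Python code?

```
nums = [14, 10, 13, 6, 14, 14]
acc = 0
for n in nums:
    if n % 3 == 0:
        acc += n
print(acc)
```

6

n=14: not %3==0
n=10: not %3==0
n=13: not %3==0
n=6: %3==0, acc = 0+6 = 6
n=14: not %3==0
n=14: not %3==0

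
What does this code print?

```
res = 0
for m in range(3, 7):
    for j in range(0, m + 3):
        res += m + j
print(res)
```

240

m=3,j=0: res = 0+3 = 3
m=3,j=1: res = 3+4 = 7
m=3,j=2: res = 7+5 = 12
m=3,j=3: res = 12+6 = 18
m=3,j=4: res = 18+7 = 25
m=3,j=5: res = 25+8 = 33
m=4,j=0: res = 33+4 = 37
m=4,j=1: res = 37+5 = 42
m=4,j=2: res = 42+6 = 48
m=4,j=3: res = 48+7 = 55
m=4,j=4: res = 55+8 = 63
m=4,j=5: res = 63+9 = 72
m=4,j=6: res = 72+10 = 82
m=5,j=0: res = 82+5 = 87
m=5,j=1: res = 87+6 = 93
m=5,j=2: res = 93+7 = 100
m=5,j=3: res = 100+8 = 108
m=5,j=4: res = 108+9 = 117
m=5,j=5: res = 117+10 = 127
m=5,j=6: res = 127+11 = 138
m=5,j=7: res = 138+12 = 150
m=6,j=0: res = 150+6 = 156
m=6,j=1: res = 156+7 = 163
m=6,j=2: res = 163+8 = 171
m=6,j=3: res = 171+9 = 180
m=6,j=4: res = 180+10 = 190
m=6,j=5: res = 190+11 = 201
m=6,j=6: res = 201+12 = 213
m=6,j=7: res = 213+13 = 226
m=6,j=8: res = 226+14 = 240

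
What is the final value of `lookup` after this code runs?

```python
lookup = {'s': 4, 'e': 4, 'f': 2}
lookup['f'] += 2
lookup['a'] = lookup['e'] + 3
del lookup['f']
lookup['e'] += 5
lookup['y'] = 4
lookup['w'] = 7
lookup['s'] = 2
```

lookup['f'] = 2+2 = 4 → {'s': 4, 'e': 4, 'f': 4}
lookup['a'] = lookup['e']+3 = 7 → {'s': 4, 'e': 4, 'f': 4, 'a': 7}
del 'f' → {'s': 4, 'e': 4, 'a': 7}
lookup['e'] = 4+5 = 9 → {'s': 4, 'e': 9, 'a': 7}
lookup['y'] = 4 → {'s': 4, 'e': 9, 'a': 7, 'y': 4}
lookup['w'] = 7 → {'s': 4, 'e': 9, 'a': 7, 'y': 4, 'w': 7}
lookup['s'] = 2 → {'s': 2, 'e': 9, 'a': 7, 'y': 4, 'w': 7}

{'s': 2, 'e': 9, 'a': 7, 'y': 4, 'w': 7}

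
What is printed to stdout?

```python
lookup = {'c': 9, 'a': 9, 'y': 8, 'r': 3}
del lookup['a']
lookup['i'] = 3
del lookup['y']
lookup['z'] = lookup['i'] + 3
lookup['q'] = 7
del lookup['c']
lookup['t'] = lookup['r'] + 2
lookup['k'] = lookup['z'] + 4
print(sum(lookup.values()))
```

del 'a' → {'c': 9, 'y': 8, 'r': 3}
lookup['i'] = 3 → {'c': 9, 'y': 8, 'r': 3, 'i': 3}
del 'y' → {'c': 9, 'r': 3, 'i': 3}
lookup['z'] = lookup['i']+3 = 6 → {'c': 9, 'r': 3, 'i': 3, 'z': 6}
lookup['q'] = 7 → {'c': 9, 'r': 3, 'i': 3, 'z': 6, 'q': 7}
del 'c' → {'r': 3, 'i': 3, 'z': 6, 'q': 7}
lookup['t'] = lookup['r']+2 = 5 → {'r': 3, 'i': 3, 'z': 6, 'q': 7, 't': 5}
lookup['k'] = lookup['z']+4 = 10 → {'r': 3, 'i': 3, 'z': 6, 'q': 7, 't': 5, 'k': 10}
sum of values = 34

34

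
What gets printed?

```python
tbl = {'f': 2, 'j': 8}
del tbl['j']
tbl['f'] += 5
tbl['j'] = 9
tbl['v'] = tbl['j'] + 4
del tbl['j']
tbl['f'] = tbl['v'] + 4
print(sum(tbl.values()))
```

del 'j' → {'f': 2}
tbl['f'] = 2+5 = 7 → {'f': 7}
tbl['j'] = 9 → {'f': 7, 'j': 9}
tbl['v'] = tbl['j']+4 = 13 → {'f': 7, 'j': 9, 'v': 13}
del 'j' → {'f': 7, 'v': 13}
tbl['f'] = tbl['v']+4 = 17 → {'f': 17, 'v': 13}
sum of values = 30

30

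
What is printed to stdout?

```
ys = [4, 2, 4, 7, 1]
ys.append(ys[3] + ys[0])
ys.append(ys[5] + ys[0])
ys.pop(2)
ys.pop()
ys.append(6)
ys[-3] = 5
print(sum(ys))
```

35

append ys[3]+ys[0] = 7+4 = 11 → [4, 2, 4, 7, 1, 11]
append ys[5]+ys[0] = 11+4 = 15 → [4, 2, 4, 7, 1, 11, 15]
pop(2) removes 4 → [4, 2, 7, 1, 11, 15]
pop() removes 15 → [4, 2, 7, 1, 11]
append 6 → [4, 2, 7, 1, 11, 6]
ys[-3] = 5 → [4, 2, 7, 5, 11, 6]
sum = 35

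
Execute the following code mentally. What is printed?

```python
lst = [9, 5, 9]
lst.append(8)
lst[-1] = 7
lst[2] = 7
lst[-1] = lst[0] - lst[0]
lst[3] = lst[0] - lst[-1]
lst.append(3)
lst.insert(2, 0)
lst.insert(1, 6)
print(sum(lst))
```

39

append 8 → [9, 5, 9, 8]
lst[-1] = 7 → [9, 5, 9, 7]
lst[2] = 7 → [9, 5, 7, 7]
lst[-1] = lst[0]-lst[0] = 9-9 = 0 → [9, 5, 7, 0]
lst[3] = lst[0]-lst[-1] = 9-0 = 9 → [9, 5, 7, 9]
append 3 → [9, 5, 7, 9, 3]
insert 0 at 2 → [9, 5, 0, 7, 9, 3]
insert 6 at 1 → [9, 6, 5, 0, 7, 9, 3]
sum = 39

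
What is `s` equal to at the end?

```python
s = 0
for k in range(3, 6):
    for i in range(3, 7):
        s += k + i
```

102

k=3,i=3: s = 0+6 = 6
k=3,i=4: s = 6+7 = 13
k=3,i=5: s = 13+8 = 21
k=3,i=6: s = 21+9 = 30
k=4,i=3: s = 30+7 = 37
k=4,i=4: s = 37+8 = 45
k=4,i=5: s = 45+9 = 54
k=4,i=6: s = 54+10 = 64
k=5,i=3: s = 64+8 = 72
k=5,i=4: s = 72+9 = 81
k=5,i=5: s = 81+10 = 91
k=5,i=6: s = 91+11 = 102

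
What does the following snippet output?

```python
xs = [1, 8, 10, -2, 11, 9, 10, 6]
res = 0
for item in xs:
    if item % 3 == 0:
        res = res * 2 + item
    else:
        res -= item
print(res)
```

-108

item=1: not %3==0, res = 0-1 = -1
item=8: not %3==0, res = (-1)-8 = -9
item=10: not %3==0, res = (-9)-10 = -19
item=-2: not %3==0, res = (-19)-(-2) = -17
item=11: not %3==0, res = (-17)-11 = -28
item=9: %3==0, res = (-28)*2+9 = -47
item=10: not %3==0, res = (-47)-10 = -57
item=6: %3==0, res = (-57)*2+6 = -108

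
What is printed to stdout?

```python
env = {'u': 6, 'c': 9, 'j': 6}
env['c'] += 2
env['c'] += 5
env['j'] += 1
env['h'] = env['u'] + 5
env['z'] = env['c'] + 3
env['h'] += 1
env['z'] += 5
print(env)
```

env['c'] = 9+2 = 11 → {'u': 6, 'c': 11, 'j': 6}
env['c'] = 11+5 = 16 → {'u': 6, 'c': 16, 'j': 6}
env['j'] = 6+1 = 7 → {'u': 6, 'c': 16, 'j': 7}
env['h'] = env['u']+5 = 11 → {'u': 6, 'c': 16, 'j': 7, 'h': 11}
env['z'] = env['c']+3 = 19 → {'u': 6, 'c': 16, 'j': 7, 'h': 11, 'z': 19}
env['h'] = 11+1 = 12 → {'u': 6, 'c': 16, 'j': 7, 'h': 12, 'z': 19}
env['z'] = 19+5 = 24 → {'u': 6, 'c': 16, 'j': 7, 'h': 12, 'z': 24}

{'u': 6, 'c': 16, 'j': 7, 'h': 12, 'z': 24}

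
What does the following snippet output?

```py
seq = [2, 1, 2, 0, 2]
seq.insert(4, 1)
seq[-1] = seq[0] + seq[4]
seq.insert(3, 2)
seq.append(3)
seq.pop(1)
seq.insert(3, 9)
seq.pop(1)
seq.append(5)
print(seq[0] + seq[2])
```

insert 1 at 4 → [2, 1, 2, 0, 1, 2]
seq[-1] = seq[0]+seq[4] = 2+1 = 3 → [2, 1, 2, 0, 1, 3]
insert 2 at 3 → [2, 1, 2, 2, 0, 1, 3]
append 3 → [2, 1, 2, 2, 0, 1, 3, 3]
pop(1) removes 1 → [2, 2, 2, 0, 1, 3, 3]
insert 9 at 3 → [2, 2, 2, 9, 0, 1, 3, 3]
pop(1) removes 2 → [2, 2, 9, 0, 1, 3, 3]
append 5 → [2, 2, 9, 0, 1, 3, 3, 5]
seq[0]+seq[2] = 2+9 = 11

11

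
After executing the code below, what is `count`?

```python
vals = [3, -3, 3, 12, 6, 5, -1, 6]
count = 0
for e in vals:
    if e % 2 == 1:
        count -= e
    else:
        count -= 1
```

e=3: odd, count = 0-3 = -3
e=-3: odd, count = (-3)-(-3) = 0
e=3: odd, count = 0-3 = -3
e=12: not odd, count = (-3)-1 = -4
e=6: not odd, count = (-4)-1 = -5
e=5: odd, count = (-5)-5 = -10
e=-1: odd, count = (-10)-(-1) = -9
e=6: not odd, count = (-9)-1 = -10

-10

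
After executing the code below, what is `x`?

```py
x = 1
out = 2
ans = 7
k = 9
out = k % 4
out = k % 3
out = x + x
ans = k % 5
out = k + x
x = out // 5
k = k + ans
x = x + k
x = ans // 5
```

0

out = 9%4 = 1
out = 9%3 = 0
out = 1+1 = 2
ans = 9%5 = 4
out = 9+1 = 10
x = 10//5 = 2
k = 9+4 = 13
x = 2+13 = 15
x = 4//5 = 0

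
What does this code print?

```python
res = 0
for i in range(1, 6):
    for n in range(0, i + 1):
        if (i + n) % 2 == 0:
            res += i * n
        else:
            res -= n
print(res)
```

73

i=1,n=0: odd sum, res = 0-0 = 0
i=1,n=1: even sum, res = 0+1 = 1
i=2,n=0: even sum, res = 1+0 = 1
i=2,n=1: odd sum, res = 1-1 = 0
i=2,n=2: even sum, res = 0+4 = 4
i=3,n=0: odd sum, res = 4-0 = 4
i=3,n=1: even sum, res = 4+3 = 7
i=3,n=2: odd sum, res = 7-2 = 5
i=3,n=3: even sum, res = 5+9 = 14
i=4,n=0: even sum, res = 14+0 = 14
i=4,n=1: odd sum, res = 14-1 = 13
i=4,n=2: even sum, res = 13+8 = 21
i=4,n=3: odd sum, res = 21-3 = 18
i=4,n=4: even sum, res = 18+16 = 34
i=5,n=0: odd sum, res = 34-0 = 34
i=5,n=1: even sum, res = 34+5 = 39
i=5,n=2: odd sum, res = 39-2 = 37
i=5,n=3: even sum, res = 37+15 = 52
i=5,n=4: odd sum, res = 52-4 = 48
i=5,n=5: even sum, res = 48+25 = 73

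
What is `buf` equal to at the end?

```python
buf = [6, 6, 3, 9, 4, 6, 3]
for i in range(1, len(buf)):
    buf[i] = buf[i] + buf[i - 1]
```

i=1: buf[1] = 6+6 = 12 → [6, 12, 3, 9, 4, 6, 3]
i=2: buf[2] = 3+12 = 15 → [6, 12, 15, 9, 4, 6, 3]
i=3: buf[3] = 9+15 = 24 → [6, 12, 15, 24, 4, 6, 3]
i=4: buf[4] = 4+24 = 28 → [6, 12, 15, 24, 28, 6, 3]
i=5: buf[5] = 6+28 = 34 → [6, 12, 15, 24, 28, 34, 3]
i=6: buf[6] = 3+34 = 37 → [6, 12, 15, 24, 28, 34, 37]

[6, 12, 15, 24, 28, 34, 37]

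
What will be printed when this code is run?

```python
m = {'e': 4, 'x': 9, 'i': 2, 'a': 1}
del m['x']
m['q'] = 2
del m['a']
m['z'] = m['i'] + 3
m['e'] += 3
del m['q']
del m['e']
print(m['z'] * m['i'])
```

10

del 'x' → {'e': 4, 'i': 2, 'a': 1}
m['q'] = 2 → {'e': 4, 'i': 2, 'a': 1, 'q': 2}
del 'a' → {'e': 4, 'i': 2, 'q': 2}
m['z'] = m['i']+3 = 5 → {'e': 4, 'i': 2, 'q': 2, 'z': 5}
m['e'] = 4+3 = 7 → {'e': 7, 'i': 2, 'q': 2, 'z': 5}
del 'q' → {'e': 7, 'i': 2, 'z': 5}
del 'e' → {'i': 2, 'z': 5}
m['z']*m['i'] = 5*2 = 10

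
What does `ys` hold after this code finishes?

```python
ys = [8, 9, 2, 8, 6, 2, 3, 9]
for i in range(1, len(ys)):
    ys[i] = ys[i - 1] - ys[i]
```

[8, -1, -3, -11, -17, -19, -22, -31]

i=1: ys[1] = 8-9 = -1 → [8, -1, 2, 8, 6, 2, 3, 9]
i=2: ys[2] = (-1)-2 = -3 → [8, -1, -3, 8, 6, 2, 3, 9]
i=3: ys[3] = (-3)-8 = -11 → [8, -1, -3, -11, 6, 2, 3, 9]
i=4: ys[4] = (-11)-6 = -17 → [8, -1, -3, -11, -17, 2, 3, 9]
i=5: ys[5] = (-17)-2 = -19 → [8, -1, -3, -11, -17, -19, 3, 9]
i=6: ys[6] = (-19)-3 = -22 → [8, -1, -3, -11, -17, -19, -22, 9]
i=7: ys[7] = (-22)-9 = -31 → [8, -1, -3, -11, -17, -19, -22, -31]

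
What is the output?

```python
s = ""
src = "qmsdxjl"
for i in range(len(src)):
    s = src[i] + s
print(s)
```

i=0: prepend 'q' → 'q'
i=1: prepend 'm' → 'mq'
i=2: prepend 's' → 'smq'
i=3: prepend 'd' → 'dsmq'
i=4: prepend 'x' → 'xdsmq'
i=5: prepend 'j' → 'jxdsmq'
i=6: prepend 'l' → 'ljxdsmq'

ljxdsmq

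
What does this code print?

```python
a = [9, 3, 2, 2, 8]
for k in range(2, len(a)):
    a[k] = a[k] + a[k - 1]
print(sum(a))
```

k=2: a[2] = 2+3 = 5 → [9, 3, 5, 2, 8]
k=3: a[3] = 2+5 = 7 → [9, 3, 5, 7, 8]
k=4: a[4] = 8+7 = 15 → [9, 3, 5, 7, 15]
sum = 39

39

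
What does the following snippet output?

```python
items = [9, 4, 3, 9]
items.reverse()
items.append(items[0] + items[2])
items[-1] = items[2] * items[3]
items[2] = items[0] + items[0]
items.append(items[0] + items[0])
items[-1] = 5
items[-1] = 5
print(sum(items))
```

80

reverse → [9, 3, 4, 9]
append items[0]+items[2] = 9+4 = 13 → [9, 3, 4, 9, 13]
items[-1] = items[2]*items[3] = 4*9 = 36 → [9, 3, 4, 9, 36]
items[2] = items[0]+items[0] = 9+9 = 18 → [9, 3, 18, 9, 36]
append items[0]+items[0] = 9+9 = 18 → [9, 3, 18, 9, 36, 18]
items[-1] = 5 → [9, 3, 18, 9, 36, 5]
items[-1] = 5 → [9, 3, 18, 9, 36, 5]
sum = 80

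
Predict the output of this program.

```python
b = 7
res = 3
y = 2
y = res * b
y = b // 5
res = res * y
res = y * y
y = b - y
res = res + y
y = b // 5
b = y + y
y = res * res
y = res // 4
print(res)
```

y = 3*7 = 21
y = 7//5 = 1
res = 3*1 = 3
res = 1*1 = 1
y = 7-1 = 6
res = 1+6 = 7
y = 7//5 = 1
b = 1+1 = 2
y = 7*7 = 49
y = 7//4 = 1

7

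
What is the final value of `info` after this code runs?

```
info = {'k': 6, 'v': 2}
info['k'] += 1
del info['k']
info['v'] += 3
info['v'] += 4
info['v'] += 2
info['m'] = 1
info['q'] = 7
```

{'v': 11, 'm': 1, 'q': 7}

info['k'] = 6+1 = 7 → {'k': 7, 'v': 2}
del 'k' → {'v': 2}
info['v'] = 2+3 = 5 → {'v': 5}
info['v'] = 5+4 = 9 → {'v': 9}
info['v'] = 9+2 = 11 → {'v': 11}
info['m'] = 1 → {'v': 11, 'm': 1}
info['q'] = 7 → {'v': 11, 'm': 1, 'q': 7}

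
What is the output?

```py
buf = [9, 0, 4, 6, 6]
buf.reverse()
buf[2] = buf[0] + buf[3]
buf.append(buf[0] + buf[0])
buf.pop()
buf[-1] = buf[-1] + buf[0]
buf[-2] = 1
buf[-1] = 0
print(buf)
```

reverse → [6, 6, 4, 0, 9]
buf[2] = buf[0]+buf[3] = 6+0 = 6 → [6, 6, 6, 0, 9]
append buf[0]+buf[0] = 6+6 = 12 → [6, 6, 6, 0, 9, 12]
pop() removes 12 → [6, 6, 6, 0, 9]
buf[-1] = buf[-1]+buf[0] = 9+6 = 15 → [6, 6, 6, 0, 15]
buf[-2] = 1 → [6, 6, 6, 1, 15]
buf[-1] = 0 → [6, 6, 6, 1, 0]

[6, 6, 6, 1, 0]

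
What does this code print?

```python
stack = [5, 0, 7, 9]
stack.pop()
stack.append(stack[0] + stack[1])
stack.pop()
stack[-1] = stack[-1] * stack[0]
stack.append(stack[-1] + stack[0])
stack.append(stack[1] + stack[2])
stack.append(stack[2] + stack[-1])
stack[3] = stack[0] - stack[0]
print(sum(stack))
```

pop() removes 9 → [5, 0, 7]
append stack[0]+stack[1] = 5+0 = 5 → [5, 0, 7, 5]
pop() removes 5 → [5, 0, 7]
stack[-1] = stack[-1]*stack[0] = 7*5 = 35 → [5, 0, 35]
append stack[-1]+stack[0] = 35+5 = 40 → [5, 0, 35, 40]
append stack[1]+stack[2] = 0+35 = 35 → [5, 0, 35, 40, 35]
append stack[2]+stack[-1] = 35+35 = 70 → [5, 0, 35, 40, 35, 70]
stack[3] = stack[0]-stack[0] = 5-5 = 0 → [5, 0, 35, 0, 35, 70]
sum = 145

145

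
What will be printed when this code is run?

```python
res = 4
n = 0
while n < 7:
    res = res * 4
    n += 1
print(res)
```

65536

n=0: res = 4*4 = 16
n=1: res = 16*4 = 64
n=2: res = 64*4 = 256
n=3: res = 256*4 = 1024
n=4: res = 1024*4 = 4096
n=5: res = 4096*4 = 16384
n=6: res = 16384*4 = 65536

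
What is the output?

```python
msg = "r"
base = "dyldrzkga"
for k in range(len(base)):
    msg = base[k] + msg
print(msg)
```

k=0: prepend 'd' → 'dr'
k=1: prepend 'y' → 'ydr'
k=2: prepend 'l' → 'lydr'
k=3: prepend 'd' → 'dlydr'
k=4: prepend 'r' → 'rdlydr'
k=5: prepend 'z' → 'zrdlydr'
k=6: prepend 'k' → 'kzrdlydr'
k=7: prepend 'g' → 'gkzrdlydr'
k=8: prepend 'a' → 'agkzrdlydr'

agkzrdlydr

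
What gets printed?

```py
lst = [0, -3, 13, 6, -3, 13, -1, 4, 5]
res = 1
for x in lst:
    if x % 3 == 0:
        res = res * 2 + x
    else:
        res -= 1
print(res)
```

x=0: %3==0, res = 1*2+0 = 2
x=-3: %3==0, res = 2*2+(-3) = 1
x=13: not %3==0, res = 1-1 = 0
x=6: %3==0, res = 0*2+6 = 6
x=-3: %3==0, res = 6*2+(-3) = 9
x=13: not %3==0, res = 9-1 = 8
x=-1: not %3==0, res = 8-1 = 7
x=4: not %3==0, res = 7-1 = 6
x=5: not %3==0, res = 6-1 = 5

5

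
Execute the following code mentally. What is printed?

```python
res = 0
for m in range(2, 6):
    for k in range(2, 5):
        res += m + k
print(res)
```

m=2,k=2: res = 0+4 = 4
m=2,k=3: res = 4+5 = 9
m=2,k=4: res = 9+6 = 15
m=3,k=2: res = 15+5 = 20
m=3,k=3: res = 20+6 = 26
m=3,k=4: res = 26+7 = 33
m=4,k=2: res = 33+6 = 39
m=4,k=3: res = 39+7 = 46
m=4,k=4: res = 46+8 = 54
m=5,k=2: res = 54+7 = 61
m=5,k=3: res = 61+8 = 69
m=5,k=4: res = 69+9 = 78

78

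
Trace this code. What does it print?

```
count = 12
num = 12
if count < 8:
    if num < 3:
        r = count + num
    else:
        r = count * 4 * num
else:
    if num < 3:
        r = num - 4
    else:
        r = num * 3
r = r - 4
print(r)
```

count=12, num=12
count < 8 is False; num < 3 is False
→ r = num * 3 = 36
r = 36-4 = 32

32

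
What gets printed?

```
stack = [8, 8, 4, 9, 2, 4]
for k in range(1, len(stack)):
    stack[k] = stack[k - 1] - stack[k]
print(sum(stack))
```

k=1: stack[1] = 8-8 = 0 → [8, 0, 4, 9, 2, 4]
k=2: stack[2] = 0-4 = -4 → [8, 0, -4, 9, 2, 4]
k=3: stack[3] = (-4)-9 = -13 → [8, 0, -4, -13, 2, 4]
k=4: stack[4] = (-13)-2 = -15 → [8, 0, -4, -13, -15, 4]
k=5: stack[5] = (-15)-4 = -19 → [8, 0, -4, -13, -15, -19]
sum = -43

-43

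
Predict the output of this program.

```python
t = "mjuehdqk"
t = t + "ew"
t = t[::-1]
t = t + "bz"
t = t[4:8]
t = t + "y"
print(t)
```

+ 'ew' → 'mjuehdqkew'
reverse → 'wekqdheujm'
+ 'bz' → 'wekqdheujmbz'
slice [4:8] → 'dheu'
+ 'y' → 'dheuy'

dheuy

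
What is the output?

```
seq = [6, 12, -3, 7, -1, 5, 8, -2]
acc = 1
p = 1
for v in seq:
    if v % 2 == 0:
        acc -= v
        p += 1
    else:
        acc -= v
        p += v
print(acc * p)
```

-403

v=6: even, acc = 1-6 = -5; p=2
v=12: even, acc = (-5)-12 = -17; p=3
v=-3: not even, acc = (-17)-(-3) = -14; p=0
v=7: not even, acc = (-14)-7 = -21; p=7
v=-1: not even, acc = (-21)-(-1) = -20; p=6
v=5: not even, acc = (-20)-5 = -25; p=11
v=8: even, acc = (-25)-8 = -33; p=12
v=-2: even, acc = (-33)-(-2) = -31; p=13
acc*p = (-31)*13 = -403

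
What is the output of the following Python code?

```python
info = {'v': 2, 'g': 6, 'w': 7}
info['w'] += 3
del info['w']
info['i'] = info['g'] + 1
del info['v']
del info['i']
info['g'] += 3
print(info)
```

info['w'] = 7+3 = 10 → {'v': 2, 'g': 6, 'w': 10}
del 'w' → {'v': 2, 'g': 6}
info['i'] = info['g']+1 = 7 → {'v': 2, 'g': 6, 'i': 7}
del 'v' → {'g': 6, 'i': 7}
del 'i' → {'g': 6}
info['g'] = 6+3 = 9 → {'g': 9}

{'g': 9}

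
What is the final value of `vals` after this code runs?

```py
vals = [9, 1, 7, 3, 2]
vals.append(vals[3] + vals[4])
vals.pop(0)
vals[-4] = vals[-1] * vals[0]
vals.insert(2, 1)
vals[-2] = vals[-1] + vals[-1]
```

[1, 5, 1, 3, 10, 5]

append vals[3]+vals[4] = 3+2 = 5 → [9, 1, 7, 3, 2, 5]
pop(0) removes 9 → [1, 7, 3, 2, 5]
vals[-4] = vals[-1]*vals[0] = 5*1 = 5 → [1, 5, 3, 2, 5]
insert 1 at 2 → [1, 5, 1, 3, 2, 5]
vals[-2] = vals[-1]+vals[-1] = 5+5 = 10 → [1, 5, 1, 3, 10, 5]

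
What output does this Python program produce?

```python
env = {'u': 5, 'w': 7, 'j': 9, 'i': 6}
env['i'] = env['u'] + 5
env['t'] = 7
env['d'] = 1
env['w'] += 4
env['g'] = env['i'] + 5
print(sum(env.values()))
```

env['i'] = env['u']+5 = 10 → {'u': 5, 'w': 7, 'j': 9, 'i': 10}
env['t'] = 7 → {'u': 5, 'w': 7, 'j': 9, 'i': 10, 't': 7}
env['d'] = 1 → {'u': 5, 'w': 7, 'j': 9, 'i': 10, 't': 7, 'd': 1}
env['w'] = 7+4 = 11 → {'u': 5, 'w': 11, 'j': 9, 'i': 10, 't': 7, 'd': 1}
env['g'] = env['i']+5 = 15 → {'u': 5, 'w': 11, 'j': 9, 'i': 10, 't': 7, 'd': 1, 'g': 15}
sum of values = 58

58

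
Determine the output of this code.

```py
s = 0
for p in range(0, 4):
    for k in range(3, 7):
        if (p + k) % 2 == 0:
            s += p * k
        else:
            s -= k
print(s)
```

16

p=0,k=3: odd sum, s = 0-3 = -3
p=0,k=4: even sum, s = (-3)+0 = -3
p=0,k=5: odd sum, s = (-3)-5 = -8
p=0,k=6: even sum, s = (-8)+0 = -8
p=1,k=3: even sum, s = (-8)+3 = -5
p=1,k=4: odd sum, s = (-5)-4 = -9
p=1,k=5: even sum, s = (-9)+5 = -4
p=1,k=6: odd sum, s = (-4)-6 = -10
p=2,k=3: odd sum, s = (-10)-3 = -13
p=2,k=4: even sum, s = (-13)+8 = -5
p=2,k=5: odd sum, s = (-5)-5 = -10
p=2,k=6: even sum, s = (-10)+12 = 2
p=3,k=3: even sum, s = 2+9 = 11
p=3,k=4: odd sum, s = 11-4 = 7
p=3,k=5: even sum, s = 7+15 = 22
p=3,k=6: odd sum, s = 22-6 = 16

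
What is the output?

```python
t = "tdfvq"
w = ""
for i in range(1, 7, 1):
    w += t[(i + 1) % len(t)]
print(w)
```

fvqtdf

i=1: add t[2]='f' → 'f'
i=2: add t[3]='v' → 'fv'
i=3: add t[4]='q' → 'fvq'
i=4: add t[0]='t' → 'fvqt'
i=5: add t[1]='d' → 'fvqtd'
i=6: add t[2]='f' → 'fvqtdf'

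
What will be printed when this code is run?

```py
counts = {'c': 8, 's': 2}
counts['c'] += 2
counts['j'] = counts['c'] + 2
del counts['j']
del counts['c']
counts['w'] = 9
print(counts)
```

{'s': 2, 'w': 9}

counts['c'] = 8+2 = 10 → {'c': 10, 's': 2}
counts['j'] = counts['c']+2 = 12 → {'c': 10, 's': 2, 'j': 12}
del 'j' → {'c': 10, 's': 2}
del 'c' → {'s': 2}
counts['w'] = 9 → {'s': 2, 'w': 9}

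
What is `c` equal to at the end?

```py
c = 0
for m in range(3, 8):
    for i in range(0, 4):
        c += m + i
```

130

m=3,i=0: c = 0+3 = 3
m=3,i=1: c = 3+4 = 7
m=3,i=2: c = 7+5 = 12
m=3,i=3: c = 12+6 = 18
m=4,i=0: c = 18+4 = 22
m=4,i=1: c = 22+5 = 27
m=4,i=2: c = 27+6 = 33
m=4,i=3: c = 33+7 = 40
m=5,i=0: c = 40+5 = 45
m=5,i=1: c = 45+6 = 51
m=5,i=2: c = 51+7 = 58
m=5,i=3: c = 58+8 = 66
m=6,i=0: c = 66+6 = 72
m=6,i=1: c = 72+7 = 79
m=6,i=2: c = 79+8 = 87
m=6,i=3: c = 87+9 = 96
m=7,i=0: c = 96+7 = 103
m=7,i=1: c = 103+8 = 111
m=7,i=2: c = 111+9 = 120
m=7,i=3: c = 120+10 = 130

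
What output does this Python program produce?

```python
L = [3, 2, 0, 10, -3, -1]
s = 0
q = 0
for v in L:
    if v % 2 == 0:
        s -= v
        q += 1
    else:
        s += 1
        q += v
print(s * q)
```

v=3: not even, s = 0+1 = 1; q=3
v=2: even, s = 1-2 = -1; q=4
v=0: even, s = (-1)-0 = -1; q=5
v=10: even, s = (-1)-10 = -11; q=6
v=-3: not even, s = (-11)+1 = -10; q=3
v=-1: not even, s = (-10)+1 = -9; q=2
s*q = (-9)*2 = -18

-18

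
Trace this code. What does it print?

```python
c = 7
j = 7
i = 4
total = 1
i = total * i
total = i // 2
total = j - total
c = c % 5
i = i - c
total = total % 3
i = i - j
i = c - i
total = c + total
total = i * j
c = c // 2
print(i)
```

7

i = 1*4 = 4
total = 4//2 = 2
total = 7-2 = 5
c = 7%5 = 2
i = 4-2 = 2
total = 5%3 = 2
i = 2-7 = -5
i = 2-(-5) = 7
total = 2+2 = 4
total = 7*7 = 49
c = 2//2 = 1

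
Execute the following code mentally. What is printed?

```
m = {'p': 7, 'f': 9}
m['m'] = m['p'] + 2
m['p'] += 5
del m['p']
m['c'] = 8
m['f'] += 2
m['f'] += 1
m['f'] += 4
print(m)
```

m['m'] = m['p']+2 = 9 → {'p': 7, 'f': 9, 'm': 9}
m['p'] = 7+5 = 12 → {'p': 12, 'f': 9, 'm': 9}
del 'p' → {'f': 9, 'm': 9}
m['c'] = 8 → {'f': 9, 'm': 9, 'c': 8}
m['f'] = 9+2 = 11 → {'f': 11, 'm': 9, 'c': 8}
m['f'] = 11+1 = 12 → {'f': 12, 'm': 9, 'c': 8}
m['f'] = 12+4 = 16 → {'f': 16, 'm': 9, 'c': 8}

{'f': 16, 'm': 9, 'c': 8}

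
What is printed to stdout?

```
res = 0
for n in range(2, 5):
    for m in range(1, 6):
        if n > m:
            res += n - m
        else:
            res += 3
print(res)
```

37

n=2,m=1: 2>1, res = 0+1 = 1
n=2,m=2: not 2>2, res = 1+3 = 4
n=2,m=3: not 2>3, res = 4+3 = 7
n=2,m=4: not 2>4, res = 7+3 = 10
n=2,m=5: not 2>5, res = 10+3 = 13
n=3,m=1: 3>1, res = 13+2 = 15
n=3,m=2: 3>2, res = 15+1 = 16
n=3,m=3: not 3>3, res = 16+3 = 19
n=3,m=4: not 3>4, res = 19+3 = 22
n=3,m=5: not 3>5, res = 22+3 = 25
n=4,m=1: 4>1, res = 25+3 = 28
n=4,m=2: 4>2, res = 28+2 = 30
n=4,m=3: 4>3, res = 30+1 = 31
n=4,m=4: not 4>4, res = 31+3 = 34
n=4,m=5: not 4>5, res = 34+3 = 37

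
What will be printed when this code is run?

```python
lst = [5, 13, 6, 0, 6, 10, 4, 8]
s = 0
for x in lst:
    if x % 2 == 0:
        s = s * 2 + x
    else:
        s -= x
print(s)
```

x=5: not even, s = 0-5 = -5
x=13: not even, s = (-5)-13 = -18
x=6: even, s = (-18)*2+6 = -30
x=0: even, s = (-30)*2+0 = -60
x=6: even, s = (-60)*2+6 = -114
x=10: even, s = (-114)*2+10 = -218
x=4: even, s = (-218)*2+4 = -432
x=8: even, s = (-432)*2+8 = -856

-856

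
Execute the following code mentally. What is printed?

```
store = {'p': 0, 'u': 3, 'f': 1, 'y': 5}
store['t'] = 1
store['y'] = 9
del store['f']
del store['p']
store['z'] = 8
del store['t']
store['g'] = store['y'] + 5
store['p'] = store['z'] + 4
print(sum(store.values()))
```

46

store['t'] = 1 → {'p': 0, 'u': 3, 'f': 1, 'y': 5, 't': 1}
store['y'] = 9 → {'p': 0, 'u': 3, 'f': 1, 'y': 9, 't': 1}
del 'f' → {'p': 0, 'u': 3, 'y': 9, 't': 1}
del 'p' → {'u': 3, 'y': 9, 't': 1}
store['z'] = 8 → {'u': 3, 'y': 9, 't': 1, 'z': 8}
del 't' → {'u': 3, 'y': 9, 'z': 8}
store['g'] = store['y']+5 = 14 → {'u': 3, 'y': 9, 'z': 8, 'g': 14}
store['p'] = store['z']+4 = 12 → {'u': 3, 'y': 9, 'z': 8, 'g': 14, 'p': 12}
sum of values = 46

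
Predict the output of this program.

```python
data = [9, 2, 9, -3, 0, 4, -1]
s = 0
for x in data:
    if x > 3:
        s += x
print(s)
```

22

x=9: >3, s = 0+9 = 9
x=2: not >3
x=9: >3, s = 9+9 = 18
x=-3: not >3
x=0: not >3
x=4: >3, s = 18+4 = 22
x=-1: not >3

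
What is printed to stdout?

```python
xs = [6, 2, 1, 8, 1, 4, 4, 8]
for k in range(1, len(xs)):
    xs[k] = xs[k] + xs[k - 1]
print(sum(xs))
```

140

k=1: xs[1] = 2+6 = 8 → [6, 8, 1, 8, 1, 4, 4, 8]
k=2: xs[2] = 1+8 = 9 → [6, 8, 9, 8, 1, 4, 4, 8]
k=3: xs[3] = 8+9 = 17 → [6, 8, 9, 17, 1, 4, 4, 8]
k=4: xs[4] = 1+17 = 18 → [6, 8, 9, 17, 18, 4, 4, 8]
k=5: xs[5] = 4+18 = 22 → [6, 8, 9, 17, 18, 22, 4, 8]
k=6: xs[6] = 4+22 = 26 → [6, 8, 9, 17, 18, 22, 26, 8]
k=7: xs[7] = 8+26 = 34 → [6, 8, 9, 17, 18, 22, 26, 34]
sum = 140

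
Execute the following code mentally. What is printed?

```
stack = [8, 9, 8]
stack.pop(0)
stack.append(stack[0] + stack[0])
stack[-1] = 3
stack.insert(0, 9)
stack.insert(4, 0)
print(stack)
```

[9, 9, 8, 3, 0]

pop(0) removes 8 → [9, 8]
append stack[0]+stack[0] = 9+9 = 18 → [9, 8, 18]
stack[-1] = 3 → [9, 8, 3]
insert 9 at 0 → [9, 9, 8, 3]
insert 0 at 4 → [9, 9, 8, 3, 0]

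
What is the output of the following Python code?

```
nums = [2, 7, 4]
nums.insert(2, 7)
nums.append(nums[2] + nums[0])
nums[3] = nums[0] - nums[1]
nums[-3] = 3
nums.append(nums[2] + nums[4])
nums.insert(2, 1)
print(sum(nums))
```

29

insert 7 at 2 → [2, 7, 7, 4]
append nums[2]+nums[0] = 7+2 = 9 → [2, 7, 7, 4, 9]
nums[3] = nums[0]-nums[1] = 2-7 = -5 → [2, 7, 7, -5, 9]
nums[-3] = 3 → [2, 7, 3, -5, 9]
append nums[2]+nums[4] = 3+9 = 12 → [2, 7, 3, -5, 9, 12]
insert 1 at 2 → [2, 7, 1, 3, -5, 9, 12]
sum = 29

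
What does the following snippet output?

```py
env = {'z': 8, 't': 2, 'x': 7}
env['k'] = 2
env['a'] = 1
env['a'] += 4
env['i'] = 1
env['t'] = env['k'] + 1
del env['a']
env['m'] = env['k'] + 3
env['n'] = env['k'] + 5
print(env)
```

env['k'] = 2 → {'z': 8, 't': 2, 'x': 7, 'k': 2}
env['a'] = 1 → {'z': 8, 't': 2, 'x': 7, 'k': 2, 'a': 1}
env['a'] = 1+4 = 5 → {'z': 8, 't': 2, 'x': 7, 'k': 2, 'a': 5}
env['i'] = 1 → {'z': 8, 't': 2, 'x': 7, 'k': 2, 'a': 5, 'i': 1}
env['t'] = env['k']+1 = 3 → {'z': 8, 't': 3, 'x': 7, 'k': 2, 'a': 5, 'i': 1}
del 'a' → {'z': 8, 't': 3, 'x': 7, 'k': 2, 'i': 1}
env['m'] = env['k']+3 = 5 → {'z': 8, 't': 3, 'x': 7, 'k': 2, 'i': 1, 'm': 5}
env['n'] = env['k']+5 = 7 → {'z': 8, 't': 3, 'x': 7, 'k': 2, 'i': 1, 'm': 5, 'n': 7}

{'z': 8, 't': 3, 'x': 7, 'k': 2, 'i': 1, 'm': 5, 'n': 7}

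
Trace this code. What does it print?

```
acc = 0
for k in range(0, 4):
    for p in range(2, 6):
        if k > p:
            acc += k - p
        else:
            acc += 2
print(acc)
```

31

k=0,p=2: not 0>2, acc = 0+2 = 2
k=0,p=3: not 0>3, acc = 2+2 = 4
k=0,p=4: not 0>4, acc = 4+2 = 6
k=0,p=5: not 0>5, acc = 6+2 = 8
k=1,p=2: not 1>2, acc = 8+2 = 10
k=1,p=3: not 1>3, acc = 10+2 = 12
k=1,p=4: not 1>4, acc = 12+2 = 14
k=1,p=5: not 1>5, acc = 14+2 = 16
k=2,p=2: not 2>2, acc = 16+2 = 18
k=2,p=3: not 2>3, acc = 18+2 = 20
k=2,p=4: not 2>4, acc = 20+2 = 22
k=2,p=5: not 2>5, acc = 22+2 = 24
k=3,p=2: 3>2, acc = 24+1 = 25
k=3,p=3: not 3>3, acc = 25+2 = 27
k=3,p=4: not 3>4, acc = 27+2 = 29
k=3,p=5: not 3>5, acc = 29+2 = 31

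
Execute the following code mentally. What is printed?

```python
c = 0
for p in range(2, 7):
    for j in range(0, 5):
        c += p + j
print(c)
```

p=2,j=0: c = 0+2 = 2
p=2,j=1: c = 2+3 = 5
p=2,j=2: c = 5+4 = 9
p=2,j=3: c = 9+5 = 14
p=2,j=4: c = 14+6 = 20
p=3,j=0: c = 20+3 = 23
p=3,j=1: c = 23+4 = 27
p=3,j=2: c = 27+5 = 32
p=3,j=3: c = 32+6 = 38
p=3,j=4: c = 38+7 = 45
p=4,j=0: c = 45+4 = 49
p=4,j=1: c = 49+5 = 54
p=4,j=2: c = 54+6 = 60
p=4,j=3: c = 60+7 = 67
p=4,j=4: c = 67+8 = 75
p=5,j=0: c = 75+5 = 80
p=5,j=1: c = 80+6 = 86
p=5,j=2: c = 86+7 = 93
p=5,j=3: c = 93+8 = 101
p=5,j=4: c = 101+9 = 110
p=6,j=0: c = 110+6 = 116
p=6,j=1: c = 116+7 = 123
p=6,j=2: c = 123+8 = 131
p=6,j=3: c = 131+9 = 140
p=6,j=4: c = 140+10 = 150

150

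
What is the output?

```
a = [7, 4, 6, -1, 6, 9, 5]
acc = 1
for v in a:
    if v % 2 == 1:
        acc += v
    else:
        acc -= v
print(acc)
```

v=7: odd, acc = 1+7 = 8
v=4: not odd, acc = 8-4 = 4
v=6: not odd, acc = 4-6 = -2
v=-1: odd, acc = (-2)+(-1) = -3
v=6: not odd, acc = (-3)-6 = -9
v=9: odd, acc = (-9)+9 = 0
v=5: odd, acc = 0+5 = 5

5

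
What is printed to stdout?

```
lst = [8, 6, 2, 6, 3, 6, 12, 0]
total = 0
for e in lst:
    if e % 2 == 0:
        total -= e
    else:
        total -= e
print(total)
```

-43

e=8: even, total = 0-8 = -8
e=6: even, total = (-8)-6 = -14
e=2: even, total = (-14)-2 = -16
e=6: even, total = (-16)-6 = -22
e=3: not even, total = (-22)-3 = -25
e=6: even, total = (-25)-6 = -31
e=12: even, total = (-31)-12 = -43
e=0: even, total = (-43)-0 = -43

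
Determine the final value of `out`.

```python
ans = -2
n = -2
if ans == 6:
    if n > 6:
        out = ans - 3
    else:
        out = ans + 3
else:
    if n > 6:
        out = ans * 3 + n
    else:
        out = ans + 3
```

1

ans=-2, n=-2
ans == 6 is False; n > 6 is False
→ out = ans + 3 = 1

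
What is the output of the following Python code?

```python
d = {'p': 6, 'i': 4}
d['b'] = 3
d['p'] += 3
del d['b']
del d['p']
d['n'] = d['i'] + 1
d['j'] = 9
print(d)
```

d['b'] = 3 → {'p': 6, 'i': 4, 'b': 3}
d['p'] = 6+3 = 9 → {'p': 9, 'i': 4, 'b': 3}
del 'b' → {'p': 9, 'i': 4}
del 'p' → {'i': 4}
d['n'] = d['i']+1 = 5 → {'i': 4, 'n': 5}
d['j'] = 9 → {'i': 4, 'n': 5, 'j': 9}

{'i': 4, 'n': 5, 'j': 9}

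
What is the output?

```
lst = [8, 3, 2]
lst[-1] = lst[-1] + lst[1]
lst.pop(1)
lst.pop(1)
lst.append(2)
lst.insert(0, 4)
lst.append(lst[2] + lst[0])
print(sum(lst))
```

lst[-1] = lst[-1]+lst[1] = 2+3 = 5 → [8, 3, 5]
pop(1) removes 3 → [8, 5]
pop(1) removes 5 → [8]
append 2 → [8, 2]
insert 4 at 0 → [4, 8, 2]
append lst[2]+lst[0] = 2+4 = 6 → [4, 8, 2, 6]
sum = 20

20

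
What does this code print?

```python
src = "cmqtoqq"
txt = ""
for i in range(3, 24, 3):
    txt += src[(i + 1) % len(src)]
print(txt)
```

octqqqm

i=3: add src[4]='o' → 'o'
i=6: add src[0]='c' → 'oc'
i=9: add src[3]='t' → 'oct'
i=12: add src[6]='q' → 'octq'
i=15: add src[2]='q' → 'octqq'
i=18: add src[5]='q' → 'octqqq'
i=21: add src[1]='m' → 'octqqqm'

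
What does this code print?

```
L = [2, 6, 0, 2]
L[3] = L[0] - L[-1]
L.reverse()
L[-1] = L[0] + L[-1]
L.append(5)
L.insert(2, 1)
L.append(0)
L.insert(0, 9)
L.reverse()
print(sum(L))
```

23

L[3] = L[0]-L[-1] = 2-2 = 0 → [2, 6, 0, 0]
reverse → [0, 0, 6, 2]
L[-1] = L[0]+L[-1] = 0+2 = 2 → [0, 0, 6, 2]
append 5 → [0, 0, 6, 2, 5]
insert 1 at 2 → [0, 0, 1, 6, 2, 5]
append 0 → [0, 0, 1, 6, 2, 5, 0]
insert 9 at 0 → [9, 0, 0, 1, 6, 2, 5, 0]
reverse → [0, 5, 2, 6, 1, 0, 0, 9]
sum = 23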